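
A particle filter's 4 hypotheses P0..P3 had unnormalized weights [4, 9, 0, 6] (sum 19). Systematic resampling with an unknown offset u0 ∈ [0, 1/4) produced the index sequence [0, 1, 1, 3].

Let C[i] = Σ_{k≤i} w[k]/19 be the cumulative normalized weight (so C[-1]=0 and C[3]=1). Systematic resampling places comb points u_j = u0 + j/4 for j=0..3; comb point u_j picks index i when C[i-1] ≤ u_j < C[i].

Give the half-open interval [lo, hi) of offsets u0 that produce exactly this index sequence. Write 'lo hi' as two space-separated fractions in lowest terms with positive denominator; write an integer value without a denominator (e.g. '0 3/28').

0 7/38

C = [4/19, 13/19, 13/19, 1]
j=0 picked index 0: u0 ∈ [0, 4/19)
j=1 picked index 1: u0 ∈ [-3/76, 33/76)
j=2 picked index 1: u0 ∈ [-11/38, 7/38)
j=3 picked index 3: u0 ∈ [-5/76, 1/4)
intersection: [0, 7/38)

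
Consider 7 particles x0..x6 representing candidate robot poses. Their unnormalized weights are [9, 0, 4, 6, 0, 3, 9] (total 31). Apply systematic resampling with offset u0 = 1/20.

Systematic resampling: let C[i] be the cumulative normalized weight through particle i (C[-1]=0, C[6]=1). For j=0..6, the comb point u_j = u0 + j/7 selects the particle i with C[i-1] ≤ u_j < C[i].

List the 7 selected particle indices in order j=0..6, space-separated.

C = [9/31, 9/31, 13/31, 19/31, 19/31, 22/31, 1]
j=0: u_0=1/20 ∈ [0, 9/31) → index 0
j=1: u_1=27/140 ∈ [0, 9/31) → index 0
j=2: u_2=47/140 ∈ [9/31, 13/31) → index 2
j=3: u_3=67/140 ∈ [13/31, 19/31) → index 3
j=4: u_4=87/140 ∈ [19/31, 22/31) → index 5
j=5: u_5=107/140 ∈ [22/31, 1) → index 6
j=6: u_6=127/140 ∈ [22/31, 1) → index 6

0 0 2 3 5 6 6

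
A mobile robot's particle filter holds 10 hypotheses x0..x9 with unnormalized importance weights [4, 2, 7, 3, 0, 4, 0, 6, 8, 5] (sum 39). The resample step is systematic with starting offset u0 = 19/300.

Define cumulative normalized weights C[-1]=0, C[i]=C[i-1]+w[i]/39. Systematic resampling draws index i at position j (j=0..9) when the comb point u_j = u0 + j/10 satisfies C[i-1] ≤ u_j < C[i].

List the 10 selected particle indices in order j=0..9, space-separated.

C = [4/39, 2/13, 1/3, 16/39, 16/39, 20/39, 20/39, 2/3, 34/39, 1]
j=0: u_0=19/300 ∈ [0, 4/39) → index 0
j=1: u_1=49/300 ∈ [2/13, 1/3) → index 2
j=2: u_2=79/300 ∈ [2/13, 1/3) → index 2
j=3: u_3=109/300 ∈ [1/3, 16/39) → index 3
j=4: u_4=139/300 ∈ [16/39, 20/39) → index 5
j=5: u_5=169/300 ∈ [20/39, 2/3) → index 7
j=6: u_6=199/300 ∈ [20/39, 2/3) → index 7
j=7: u_7=229/300 ∈ [2/3, 34/39) → index 8
j=8: u_8=259/300 ∈ [2/3, 34/39) → index 8
j=9: u_9=289/300 ∈ [34/39, 1) → index 9

0 2 2 3 5 7 7 8 8 9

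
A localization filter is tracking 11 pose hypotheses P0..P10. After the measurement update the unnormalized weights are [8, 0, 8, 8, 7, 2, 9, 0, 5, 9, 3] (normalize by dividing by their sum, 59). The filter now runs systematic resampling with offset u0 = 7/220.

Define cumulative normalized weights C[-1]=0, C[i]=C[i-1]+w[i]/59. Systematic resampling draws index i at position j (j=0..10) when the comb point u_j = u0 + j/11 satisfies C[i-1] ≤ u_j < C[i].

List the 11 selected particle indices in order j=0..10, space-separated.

C = [8/59, 8/59, 16/59, 24/59, 31/59, 33/59, 42/59, 42/59, 47/59, 56/59, 1]
j=0: u_0=7/220 ∈ [0, 8/59) → index 0
j=1: u_1=27/220 ∈ [0, 8/59) → index 0
j=2: u_2=47/220 ∈ [8/59, 16/59) → index 2
j=3: u_3=67/220 ∈ [16/59, 24/59) → index 3
j=4: u_4=87/220 ∈ [16/59, 24/59) → index 3
j=5: u_5=107/220 ∈ [24/59, 31/59) → index 4
j=6: u_6=127/220 ∈ [33/59, 42/59) → index 6
j=7: u_7=147/220 ∈ [33/59, 42/59) → index 6
j=8: u_8=167/220 ∈ [42/59, 47/59) → index 8
j=9: u_9=17/20 ∈ [47/59, 56/59) → index 9
j=10: u_10=207/220 ∈ [47/59, 56/59) → index 9

0 0 2 3 3 4 6 6 8 9 9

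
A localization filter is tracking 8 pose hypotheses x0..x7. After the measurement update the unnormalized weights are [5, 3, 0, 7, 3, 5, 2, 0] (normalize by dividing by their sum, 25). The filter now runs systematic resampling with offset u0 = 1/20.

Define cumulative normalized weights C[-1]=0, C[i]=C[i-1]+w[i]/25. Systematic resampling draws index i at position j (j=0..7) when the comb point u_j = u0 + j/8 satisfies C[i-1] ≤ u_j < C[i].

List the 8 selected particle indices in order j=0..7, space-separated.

0 0 1 3 3 4 5 6

C = [1/5, 8/25, 8/25, 3/5, 18/25, 23/25, 1, 1]
j=0: u_0=1/20 ∈ [0, 1/5) → index 0
j=1: u_1=7/40 ∈ [0, 1/5) → index 0
j=2: u_2=3/10 ∈ [1/5, 8/25) → index 1
j=3: u_3=17/40 ∈ [8/25, 3/5) → index 3
j=4: u_4=11/20 ∈ [8/25, 3/5) → index 3
j=5: u_5=27/40 ∈ [3/5, 18/25) → index 4
j=6: u_6=4/5 ∈ [18/25, 23/25) → index 5
j=7: u_7=37/40 ∈ [23/25, 1) → index 6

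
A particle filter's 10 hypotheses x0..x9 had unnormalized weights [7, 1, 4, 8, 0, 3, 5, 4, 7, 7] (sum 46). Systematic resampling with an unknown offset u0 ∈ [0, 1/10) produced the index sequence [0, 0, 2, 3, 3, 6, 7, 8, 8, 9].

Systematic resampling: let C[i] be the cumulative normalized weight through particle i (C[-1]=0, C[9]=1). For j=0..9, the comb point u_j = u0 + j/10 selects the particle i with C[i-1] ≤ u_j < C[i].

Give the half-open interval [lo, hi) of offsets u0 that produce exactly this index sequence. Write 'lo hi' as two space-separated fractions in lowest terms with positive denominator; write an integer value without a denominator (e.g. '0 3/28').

C = [7/46, 4/23, 6/23, 10/23, 10/23, 1/2, 14/23, 16/23, 39/46, 1]
j=0 picked index 0: u0 ∈ [0, 7/46)
j=1 picked index 0: u0 ∈ [-1/10, 6/115)
j=2 picked index 2: u0 ∈ [-3/115, 7/115)
j=3 picked index 3: u0 ∈ [-9/230, 31/230)
j=4 picked index 3: u0 ∈ [-16/115, 4/115)
j=5 picked index 6: u0 ∈ [0, 5/46)
j=6 picked index 7: u0 ∈ [1/115, 11/115)
j=7 picked index 8: u0 ∈ [-1/230, 17/115)
j=8 picked index 8: u0 ∈ [-12/115, 11/230)
j=9 picked index 9: u0 ∈ [-6/115, 1/10)
intersection: [1/115, 4/115)

1/115 4/115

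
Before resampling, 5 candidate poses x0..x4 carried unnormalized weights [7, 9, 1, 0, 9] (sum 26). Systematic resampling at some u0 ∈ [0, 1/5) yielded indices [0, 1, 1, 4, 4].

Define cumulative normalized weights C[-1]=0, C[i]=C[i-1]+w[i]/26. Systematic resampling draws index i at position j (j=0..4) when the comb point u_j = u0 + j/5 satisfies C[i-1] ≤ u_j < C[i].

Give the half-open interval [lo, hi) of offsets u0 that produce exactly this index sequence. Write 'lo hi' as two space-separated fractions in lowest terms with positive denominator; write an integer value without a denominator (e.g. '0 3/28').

C = [7/26, 8/13, 17/26, 17/26, 1]
j=0 picked index 0: u0 ∈ [0, 7/26)
j=1 picked index 1: u0 ∈ [9/130, 27/65)
j=2 picked index 1: u0 ∈ [-17/130, 14/65)
j=3 picked index 4: u0 ∈ [7/130, 2/5)
j=4 picked index 4: u0 ∈ [-19/130, 1/5)
intersection: [9/130, 1/5)

9/130 1/5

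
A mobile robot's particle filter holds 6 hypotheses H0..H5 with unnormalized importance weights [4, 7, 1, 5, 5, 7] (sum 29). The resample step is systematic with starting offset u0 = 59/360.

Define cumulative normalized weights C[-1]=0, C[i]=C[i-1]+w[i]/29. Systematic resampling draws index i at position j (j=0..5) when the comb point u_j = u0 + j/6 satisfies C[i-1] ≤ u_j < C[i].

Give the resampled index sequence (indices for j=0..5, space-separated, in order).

1 1 3 4 5 5

C = [4/29, 11/29, 12/29, 17/29, 22/29, 1]
j=0: u_0=59/360 ∈ [4/29, 11/29) → index 1
j=1: u_1=119/360 ∈ [4/29, 11/29) → index 1
j=2: u_2=179/360 ∈ [12/29, 17/29) → index 3
j=3: u_3=239/360 ∈ [17/29, 22/29) → index 4
j=4: u_4=299/360 ∈ [22/29, 1) → index 5
j=5: u_5=359/360 ∈ [22/29, 1) → index 5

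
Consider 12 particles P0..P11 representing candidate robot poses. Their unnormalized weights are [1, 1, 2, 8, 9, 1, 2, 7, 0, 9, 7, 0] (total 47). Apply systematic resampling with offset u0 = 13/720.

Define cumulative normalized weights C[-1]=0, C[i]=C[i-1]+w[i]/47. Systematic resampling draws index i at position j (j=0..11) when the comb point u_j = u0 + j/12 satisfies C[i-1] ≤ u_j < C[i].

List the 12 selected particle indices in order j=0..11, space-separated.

0 3 3 4 4 4 7 7 9 9 10 10

C = [1/47, 2/47, 4/47, 12/47, 21/47, 22/47, 24/47, 31/47, 31/47, 40/47, 1, 1]
j=0: u_0=13/720 ∈ [0, 1/47) → index 0
j=1: u_1=73/720 ∈ [4/47, 12/47) → index 3
j=2: u_2=133/720 ∈ [4/47, 12/47) → index 3
j=3: u_3=193/720 ∈ [12/47, 21/47) → index 4
j=4: u_4=253/720 ∈ [12/47, 21/47) → index 4
j=5: u_5=313/720 ∈ [12/47, 21/47) → index 4
j=6: u_6=373/720 ∈ [24/47, 31/47) → index 7
j=7: u_7=433/720 ∈ [24/47, 31/47) → index 7
j=8: u_8=493/720 ∈ [31/47, 40/47) → index 9
j=9: u_9=553/720 ∈ [31/47, 40/47) → index 9
j=10: u_10=613/720 ∈ [40/47, 1) → index 10
j=11: u_11=673/720 ∈ [40/47, 1) → index 10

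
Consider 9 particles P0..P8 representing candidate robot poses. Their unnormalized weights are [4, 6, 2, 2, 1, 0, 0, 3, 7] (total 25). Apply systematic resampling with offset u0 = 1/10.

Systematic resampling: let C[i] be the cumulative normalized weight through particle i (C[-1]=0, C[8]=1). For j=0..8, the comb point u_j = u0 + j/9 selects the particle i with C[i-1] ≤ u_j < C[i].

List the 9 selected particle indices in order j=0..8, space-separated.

C = [4/25, 2/5, 12/25, 14/25, 3/5, 3/5, 3/5, 18/25, 1]
j=0: u_0=1/10 ∈ [0, 4/25) → index 0
j=1: u_1=19/90 ∈ [4/25, 2/5) → index 1
j=2: u_2=29/90 ∈ [4/25, 2/5) → index 1
j=3: u_3=13/30 ∈ [2/5, 12/25) → index 2
j=4: u_4=49/90 ∈ [12/25, 14/25) → index 3
j=5: u_5=59/90 ∈ [3/5, 18/25) → index 7
j=6: u_6=23/30 ∈ [18/25, 1) → index 8
j=7: u_7=79/90 ∈ [18/25, 1) → index 8
j=8: u_8=89/90 ∈ [18/25, 1) → index 8

0 1 1 2 3 7 8 8 8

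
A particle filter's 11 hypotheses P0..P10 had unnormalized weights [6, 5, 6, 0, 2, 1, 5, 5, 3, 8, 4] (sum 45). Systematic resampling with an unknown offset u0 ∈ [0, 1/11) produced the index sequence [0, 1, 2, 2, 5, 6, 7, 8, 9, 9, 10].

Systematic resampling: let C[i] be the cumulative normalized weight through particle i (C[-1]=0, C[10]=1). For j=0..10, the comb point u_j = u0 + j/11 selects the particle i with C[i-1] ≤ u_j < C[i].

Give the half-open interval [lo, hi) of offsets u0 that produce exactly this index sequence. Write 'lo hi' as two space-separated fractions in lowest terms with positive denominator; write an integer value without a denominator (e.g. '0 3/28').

C = [2/15, 11/45, 17/45, 17/45, 19/45, 4/9, 5/9, 2/3, 11/15, 41/45, 1]
j=0 picked index 0: u0 ∈ [0, 2/15)
j=1 picked index 1: u0 ∈ [7/165, 76/495)
j=2 picked index 2: u0 ∈ [31/495, 97/495)
j=3 picked index 2: u0 ∈ [-14/495, 52/495)
j=4 picked index 5: u0 ∈ [29/495, 8/99)
j=5 picked index 6: u0 ∈ [-1/99, 10/99)
j=6 picked index 7: u0 ∈ [1/99, 4/33)
j=7 picked index 8: u0 ∈ [1/33, 16/165)
j=8 picked index 9: u0 ∈ [1/165, 91/495)
j=9 picked index 9: u0 ∈ [-14/165, 46/495)
j=10 picked index 10: u0 ∈ [1/495, 1/11)
intersection: [31/495, 8/99)

31/495 8/99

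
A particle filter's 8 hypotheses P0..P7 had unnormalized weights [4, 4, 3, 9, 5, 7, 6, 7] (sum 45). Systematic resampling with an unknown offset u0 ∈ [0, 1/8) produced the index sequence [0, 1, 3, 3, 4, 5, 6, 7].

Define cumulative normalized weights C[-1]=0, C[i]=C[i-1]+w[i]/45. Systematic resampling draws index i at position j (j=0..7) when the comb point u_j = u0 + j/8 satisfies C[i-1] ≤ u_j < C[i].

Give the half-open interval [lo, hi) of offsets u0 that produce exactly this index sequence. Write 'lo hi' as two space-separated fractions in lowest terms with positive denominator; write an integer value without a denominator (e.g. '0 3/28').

0 19/360

C = [4/45, 8/45, 11/45, 4/9, 5/9, 32/45, 38/45, 1]
j=0 picked index 0: u0 ∈ [0, 4/45)
j=1 picked index 1: u0 ∈ [-13/360, 19/360)
j=2 picked index 3: u0 ∈ [-1/180, 7/36)
j=3 picked index 3: u0 ∈ [-47/360, 5/72)
j=4 picked index 4: u0 ∈ [-1/18, 1/18)
j=5 picked index 5: u0 ∈ [-5/72, 31/360)
j=6 picked index 6: u0 ∈ [-7/180, 17/180)
j=7 picked index 7: u0 ∈ [-11/360, 1/8)
intersection: [0, 19/360)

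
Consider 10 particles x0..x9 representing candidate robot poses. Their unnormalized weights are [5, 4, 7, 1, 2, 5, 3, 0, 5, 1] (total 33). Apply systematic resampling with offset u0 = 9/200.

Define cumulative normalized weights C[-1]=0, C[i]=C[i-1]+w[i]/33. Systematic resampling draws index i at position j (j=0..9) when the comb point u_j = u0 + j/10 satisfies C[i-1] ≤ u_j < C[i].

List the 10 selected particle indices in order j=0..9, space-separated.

C = [5/33, 3/11, 16/33, 17/33, 19/33, 8/11, 9/11, 9/11, 32/33, 1]
j=0: u_0=9/200 ∈ [0, 5/33) → index 0
j=1: u_1=29/200 ∈ [0, 5/33) → index 0
j=2: u_2=49/200 ∈ [5/33, 3/11) → index 1
j=3: u_3=69/200 ∈ [3/11, 16/33) → index 2
j=4: u_4=89/200 ∈ [3/11, 16/33) → index 2
j=5: u_5=109/200 ∈ [17/33, 19/33) → index 4
j=6: u_6=129/200 ∈ [19/33, 8/11) → index 5
j=7: u_7=149/200 ∈ [8/11, 9/11) → index 6
j=8: u_8=169/200 ∈ [9/11, 32/33) → index 8
j=9: u_9=189/200 ∈ [9/11, 32/33) → index 8

0 0 1 2 2 4 5 6 8 8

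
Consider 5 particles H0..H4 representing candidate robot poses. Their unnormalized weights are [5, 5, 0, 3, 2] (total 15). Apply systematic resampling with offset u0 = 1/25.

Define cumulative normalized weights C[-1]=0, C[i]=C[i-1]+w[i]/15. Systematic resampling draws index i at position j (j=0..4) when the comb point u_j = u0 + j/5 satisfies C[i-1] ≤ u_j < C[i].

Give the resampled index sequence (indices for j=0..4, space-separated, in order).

C = [1/3, 2/3, 2/3, 13/15, 1]
j=0: u_0=1/25 ∈ [0, 1/3) → index 0
j=1: u_1=6/25 ∈ [0, 1/3) → index 0
j=2: u_2=11/25 ∈ [1/3, 2/3) → index 1
j=3: u_3=16/25 ∈ [1/3, 2/3) → index 1
j=4: u_4=21/25 ∈ [2/3, 13/15) → index 3

0 0 1 1 3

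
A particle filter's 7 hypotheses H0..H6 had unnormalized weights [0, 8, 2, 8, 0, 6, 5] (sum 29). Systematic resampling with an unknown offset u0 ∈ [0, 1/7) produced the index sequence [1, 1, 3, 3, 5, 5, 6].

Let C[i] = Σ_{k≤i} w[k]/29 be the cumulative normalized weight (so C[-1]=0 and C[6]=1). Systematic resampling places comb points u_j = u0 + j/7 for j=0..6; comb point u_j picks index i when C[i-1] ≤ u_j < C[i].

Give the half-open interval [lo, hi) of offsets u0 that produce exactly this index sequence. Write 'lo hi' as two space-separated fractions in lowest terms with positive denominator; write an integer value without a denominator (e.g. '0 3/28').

12/203 23/203

C = [0, 8/29, 10/29, 18/29, 18/29, 24/29, 1]
j=0 picked index 1: u0 ∈ [0, 8/29)
j=1 picked index 1: u0 ∈ [-1/7, 27/203)
j=2 picked index 3: u0 ∈ [12/203, 68/203)
j=3 picked index 3: u0 ∈ [-17/203, 39/203)
j=4 picked index 5: u0 ∈ [10/203, 52/203)
j=5 picked index 5: u0 ∈ [-19/203, 23/203)
j=6 picked index 6: u0 ∈ [-6/203, 1/7)
intersection: [12/203, 23/203)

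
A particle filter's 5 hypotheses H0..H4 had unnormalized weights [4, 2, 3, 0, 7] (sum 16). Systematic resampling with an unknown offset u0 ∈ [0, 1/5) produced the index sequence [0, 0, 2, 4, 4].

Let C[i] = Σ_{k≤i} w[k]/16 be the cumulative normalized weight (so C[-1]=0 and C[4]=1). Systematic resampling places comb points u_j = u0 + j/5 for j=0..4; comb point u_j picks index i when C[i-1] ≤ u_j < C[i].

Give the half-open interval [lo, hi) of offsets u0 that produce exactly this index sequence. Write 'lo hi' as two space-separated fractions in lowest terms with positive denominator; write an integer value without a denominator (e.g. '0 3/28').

0 1/20

C = [1/4, 3/8, 9/16, 9/16, 1]
j=0 picked index 0: u0 ∈ [0, 1/4)
j=1 picked index 0: u0 ∈ [-1/5, 1/20)
j=2 picked index 2: u0 ∈ [-1/40, 13/80)
j=3 picked index 4: u0 ∈ [-3/80, 2/5)
j=4 picked index 4: u0 ∈ [-19/80, 1/5)
intersection: [0, 1/20)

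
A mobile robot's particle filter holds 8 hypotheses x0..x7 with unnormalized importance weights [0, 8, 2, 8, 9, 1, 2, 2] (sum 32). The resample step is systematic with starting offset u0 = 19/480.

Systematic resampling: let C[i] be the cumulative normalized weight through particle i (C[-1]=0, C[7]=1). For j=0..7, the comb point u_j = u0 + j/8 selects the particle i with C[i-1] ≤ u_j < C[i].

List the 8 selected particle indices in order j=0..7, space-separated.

C = [0, 1/4, 5/16, 9/16, 27/32, 7/8, 15/16, 1]
j=0: u_0=19/480 ∈ [0, 1/4) → index 1
j=1: u_1=79/480 ∈ [0, 1/4) → index 1
j=2: u_2=139/480 ∈ [1/4, 5/16) → index 2
j=3: u_3=199/480 ∈ [5/16, 9/16) → index 3
j=4: u_4=259/480 ∈ [5/16, 9/16) → index 3
j=5: u_5=319/480 ∈ [9/16, 27/32) → index 4
j=6: u_6=379/480 ∈ [9/16, 27/32) → index 4
j=7: u_7=439/480 ∈ [7/8, 15/16) → index 6

1 1 2 3 3 4 4 6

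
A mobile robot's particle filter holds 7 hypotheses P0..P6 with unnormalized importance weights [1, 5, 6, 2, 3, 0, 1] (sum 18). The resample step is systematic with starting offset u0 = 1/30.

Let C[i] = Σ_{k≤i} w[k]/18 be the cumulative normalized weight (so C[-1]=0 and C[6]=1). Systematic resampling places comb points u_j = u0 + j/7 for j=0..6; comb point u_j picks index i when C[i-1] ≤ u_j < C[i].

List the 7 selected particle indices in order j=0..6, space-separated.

C = [1/18, 1/3, 2/3, 7/9, 17/18, 17/18, 1]
j=0: u_0=1/30 ∈ [0, 1/18) → index 0
j=1: u_1=37/210 ∈ [1/18, 1/3) → index 1
j=2: u_2=67/210 ∈ [1/18, 1/3) → index 1
j=3: u_3=97/210 ∈ [1/3, 2/3) → index 2
j=4: u_4=127/210 ∈ [1/3, 2/3) → index 2
j=5: u_5=157/210 ∈ [2/3, 7/9) → index 3
j=6: u_6=187/210 ∈ [7/9, 17/18) → index 4

0 1 1 2 2 3 4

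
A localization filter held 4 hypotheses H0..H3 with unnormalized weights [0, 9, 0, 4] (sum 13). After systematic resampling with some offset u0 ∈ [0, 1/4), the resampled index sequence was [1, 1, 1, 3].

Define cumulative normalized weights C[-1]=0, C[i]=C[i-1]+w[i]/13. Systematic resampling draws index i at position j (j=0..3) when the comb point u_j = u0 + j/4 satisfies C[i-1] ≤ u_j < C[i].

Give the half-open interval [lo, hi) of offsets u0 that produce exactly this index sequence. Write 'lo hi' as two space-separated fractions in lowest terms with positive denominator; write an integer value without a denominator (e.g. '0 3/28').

C = [0, 9/13, 9/13, 1]
j=0 picked index 1: u0 ∈ [0, 9/13)
j=1 picked index 1: u0 ∈ [-1/4, 23/52)
j=2 picked index 1: u0 ∈ [-1/2, 5/26)
j=3 picked index 3: u0 ∈ [-3/52, 1/4)
intersection: [0, 5/26)

0 5/26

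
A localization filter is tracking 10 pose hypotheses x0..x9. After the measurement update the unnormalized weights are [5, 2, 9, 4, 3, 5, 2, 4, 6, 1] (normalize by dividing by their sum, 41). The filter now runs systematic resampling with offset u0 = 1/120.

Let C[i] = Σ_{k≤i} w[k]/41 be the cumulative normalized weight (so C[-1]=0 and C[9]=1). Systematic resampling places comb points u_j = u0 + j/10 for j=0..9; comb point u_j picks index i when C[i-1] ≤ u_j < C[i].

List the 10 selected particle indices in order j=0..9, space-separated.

C = [5/41, 7/41, 16/41, 20/41, 23/41, 28/41, 30/41, 34/41, 40/41, 1]
j=0: u_0=1/120 ∈ [0, 5/41) → index 0
j=1: u_1=13/120 ∈ [0, 5/41) → index 0
j=2: u_2=5/24 ∈ [7/41, 16/41) → index 2
j=3: u_3=37/120 ∈ [7/41, 16/41) → index 2
j=4: u_4=49/120 ∈ [16/41, 20/41) → index 3
j=5: u_5=61/120 ∈ [20/41, 23/41) → index 4
j=6: u_6=73/120 ∈ [23/41, 28/41) → index 5
j=7: u_7=17/24 ∈ [28/41, 30/41) → index 6
j=8: u_8=97/120 ∈ [30/41, 34/41) → index 7
j=9: u_9=109/120 ∈ [34/41, 40/41) → index 8

0 0 2 2 3 4 5 6 7 8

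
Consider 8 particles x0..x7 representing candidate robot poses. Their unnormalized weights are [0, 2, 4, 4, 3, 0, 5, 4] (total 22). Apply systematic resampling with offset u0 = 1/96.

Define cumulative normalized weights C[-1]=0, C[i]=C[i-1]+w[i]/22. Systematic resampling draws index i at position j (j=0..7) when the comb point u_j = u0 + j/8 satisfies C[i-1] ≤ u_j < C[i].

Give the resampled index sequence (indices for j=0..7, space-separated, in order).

C = [0, 1/11, 3/11, 5/11, 13/22, 13/22, 9/11, 1]
j=0: u_0=1/96 ∈ [0, 1/11) → index 1
j=1: u_1=13/96 ∈ [1/11, 3/11) → index 2
j=2: u_2=25/96 ∈ [1/11, 3/11) → index 2
j=3: u_3=37/96 ∈ [3/11, 5/11) → index 3
j=4: u_4=49/96 ∈ [5/11, 13/22) → index 4
j=5: u_5=61/96 ∈ [13/22, 9/11) → index 6
j=6: u_6=73/96 ∈ [13/22, 9/11) → index 6
j=7: u_7=85/96 ∈ [9/11, 1) → index 7

1 2 2 3 4 6 6 7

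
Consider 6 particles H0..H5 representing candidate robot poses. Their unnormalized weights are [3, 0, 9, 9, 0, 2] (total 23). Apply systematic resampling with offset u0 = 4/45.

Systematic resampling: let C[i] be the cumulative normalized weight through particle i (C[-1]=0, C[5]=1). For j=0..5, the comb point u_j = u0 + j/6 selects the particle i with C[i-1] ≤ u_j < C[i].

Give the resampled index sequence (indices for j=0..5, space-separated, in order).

0 2 2 3 3 5

C = [3/23, 3/23, 12/23, 21/23, 21/23, 1]
j=0: u_0=4/45 ∈ [0, 3/23) → index 0
j=1: u_1=23/90 ∈ [3/23, 12/23) → index 2
j=2: u_2=19/45 ∈ [3/23, 12/23) → index 2
j=3: u_3=53/90 ∈ [12/23, 21/23) → index 3
j=4: u_4=34/45 ∈ [12/23, 21/23) → index 3
j=5: u_5=83/90 ∈ [21/23, 1) → index 5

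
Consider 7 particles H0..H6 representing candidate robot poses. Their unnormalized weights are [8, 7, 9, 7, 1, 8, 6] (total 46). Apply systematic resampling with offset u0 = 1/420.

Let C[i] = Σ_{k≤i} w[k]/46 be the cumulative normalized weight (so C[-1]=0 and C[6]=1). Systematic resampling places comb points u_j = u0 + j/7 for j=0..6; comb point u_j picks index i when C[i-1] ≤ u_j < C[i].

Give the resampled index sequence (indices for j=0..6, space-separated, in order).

C = [4/23, 15/46, 12/23, 31/46, 16/23, 20/23, 1]
j=0: u_0=1/420 ∈ [0, 4/23) → index 0
j=1: u_1=61/420 ∈ [0, 4/23) → index 0
j=2: u_2=121/420 ∈ [4/23, 15/46) → index 1
j=3: u_3=181/420 ∈ [15/46, 12/23) → index 2
j=4: u_4=241/420 ∈ [12/23, 31/46) → index 3
j=5: u_5=43/60 ∈ [16/23, 20/23) → index 5
j=6: u_6=361/420 ∈ [16/23, 20/23) → index 5

0 0 1 2 3 5 5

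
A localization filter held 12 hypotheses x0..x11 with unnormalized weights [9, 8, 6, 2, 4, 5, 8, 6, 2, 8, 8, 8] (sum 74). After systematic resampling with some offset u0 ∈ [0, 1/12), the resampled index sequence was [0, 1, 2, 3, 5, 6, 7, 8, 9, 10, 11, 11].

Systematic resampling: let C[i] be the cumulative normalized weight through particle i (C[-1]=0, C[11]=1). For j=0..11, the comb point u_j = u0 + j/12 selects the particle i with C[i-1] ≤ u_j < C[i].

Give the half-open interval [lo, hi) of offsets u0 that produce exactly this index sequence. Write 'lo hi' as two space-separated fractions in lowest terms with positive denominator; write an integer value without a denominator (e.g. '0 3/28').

C = [9/74, 17/74, 23/74, 25/74, 29/74, 17/37, 21/37, 24/37, 25/37, 29/37, 33/37, 1]
j=0 picked index 0: u0 ∈ [0, 9/74)
j=1 picked index 1: u0 ∈ [17/444, 65/444)
j=2 picked index 2: u0 ∈ [7/111, 16/111)
j=3 picked index 3: u0 ∈ [9/148, 13/148)
j=4 picked index 5: u0 ∈ [13/222, 14/111)
j=5 picked index 6: u0 ∈ [19/444, 67/444)
j=6 picked index 7: u0 ∈ [5/74, 11/74)
j=7 picked index 8: u0 ∈ [29/444, 41/444)
j=8 picked index 9: u0 ∈ [1/111, 13/111)
j=9 picked index 10: u0 ∈ [5/148, 21/148)
j=10 picked index 11: u0 ∈ [13/222, 1/6)
j=11 picked index 11: u0 ∈ [-11/444, 1/12)
intersection: [5/74, 1/12)

5/74 1/12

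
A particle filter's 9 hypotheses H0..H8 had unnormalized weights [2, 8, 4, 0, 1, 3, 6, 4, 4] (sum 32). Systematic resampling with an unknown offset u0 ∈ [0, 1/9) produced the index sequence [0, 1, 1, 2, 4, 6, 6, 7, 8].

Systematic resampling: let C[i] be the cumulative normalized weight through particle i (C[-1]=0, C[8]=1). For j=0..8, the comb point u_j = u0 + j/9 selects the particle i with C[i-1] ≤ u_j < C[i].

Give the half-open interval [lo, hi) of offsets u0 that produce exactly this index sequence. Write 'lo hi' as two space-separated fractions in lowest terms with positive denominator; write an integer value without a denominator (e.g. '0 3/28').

1/144 7/288

C = [1/16, 5/16, 7/16, 7/16, 15/32, 9/16, 3/4, 7/8, 1]
j=0 picked index 0: u0 ∈ [0, 1/16)
j=1 picked index 1: u0 ∈ [-7/144, 29/144)
j=2 picked index 1: u0 ∈ [-23/144, 13/144)
j=3 picked index 2: u0 ∈ [-1/48, 5/48)
j=4 picked index 4: u0 ∈ [-1/144, 7/288)
j=5 picked index 6: u0 ∈ [1/144, 7/36)
j=6 picked index 6: u0 ∈ [-5/48, 1/12)
j=7 picked index 7: u0 ∈ [-1/36, 7/72)
j=8 picked index 8: u0 ∈ [-1/72, 1/9)
intersection: [1/144, 7/288)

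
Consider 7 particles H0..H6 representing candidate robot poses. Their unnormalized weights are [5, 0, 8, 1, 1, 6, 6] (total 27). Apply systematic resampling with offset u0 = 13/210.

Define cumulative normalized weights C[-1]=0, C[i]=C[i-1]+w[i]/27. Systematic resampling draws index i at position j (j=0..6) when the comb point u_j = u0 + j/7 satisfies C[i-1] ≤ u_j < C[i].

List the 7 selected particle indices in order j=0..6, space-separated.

0 2 2 3 5 5 6

C = [5/27, 5/27, 13/27, 14/27, 5/9, 7/9, 1]
j=0: u_0=13/210 ∈ [0, 5/27) → index 0
j=1: u_1=43/210 ∈ [5/27, 13/27) → index 2
j=2: u_2=73/210 ∈ [5/27, 13/27) → index 2
j=3: u_3=103/210 ∈ [13/27, 14/27) → index 3
j=4: u_4=19/30 ∈ [5/9, 7/9) → index 5
j=5: u_5=163/210 ∈ [5/9, 7/9) → index 5
j=6: u_6=193/210 ∈ [7/9, 1) → index 6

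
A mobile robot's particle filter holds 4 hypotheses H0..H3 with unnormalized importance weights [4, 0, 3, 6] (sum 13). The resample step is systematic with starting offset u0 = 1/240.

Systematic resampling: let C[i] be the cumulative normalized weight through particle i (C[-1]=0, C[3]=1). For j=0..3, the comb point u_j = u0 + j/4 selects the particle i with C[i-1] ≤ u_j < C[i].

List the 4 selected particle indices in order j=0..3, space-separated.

0 0 2 3

C = [4/13, 4/13, 7/13, 1]
j=0: u_0=1/240 ∈ [0, 4/13) → index 0
j=1: u_1=61/240 ∈ [0, 4/13) → index 0
j=2: u_2=121/240 ∈ [4/13, 7/13) → index 2
j=3: u_3=181/240 ∈ [7/13, 1) → index 3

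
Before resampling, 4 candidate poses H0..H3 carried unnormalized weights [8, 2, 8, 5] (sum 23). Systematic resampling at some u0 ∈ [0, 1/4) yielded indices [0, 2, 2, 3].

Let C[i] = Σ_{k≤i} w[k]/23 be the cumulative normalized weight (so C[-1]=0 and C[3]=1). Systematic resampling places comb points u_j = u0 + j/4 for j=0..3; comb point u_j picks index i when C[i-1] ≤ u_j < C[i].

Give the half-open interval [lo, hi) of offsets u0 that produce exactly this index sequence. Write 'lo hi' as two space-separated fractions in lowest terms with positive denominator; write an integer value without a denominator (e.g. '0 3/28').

17/92 1/4

C = [8/23, 10/23, 18/23, 1]
j=0 picked index 0: u0 ∈ [0, 8/23)
j=1 picked index 2: u0 ∈ [17/92, 49/92)
j=2 picked index 2: u0 ∈ [-3/46, 13/46)
j=3 picked index 3: u0 ∈ [3/92, 1/4)
intersection: [17/92, 1/4)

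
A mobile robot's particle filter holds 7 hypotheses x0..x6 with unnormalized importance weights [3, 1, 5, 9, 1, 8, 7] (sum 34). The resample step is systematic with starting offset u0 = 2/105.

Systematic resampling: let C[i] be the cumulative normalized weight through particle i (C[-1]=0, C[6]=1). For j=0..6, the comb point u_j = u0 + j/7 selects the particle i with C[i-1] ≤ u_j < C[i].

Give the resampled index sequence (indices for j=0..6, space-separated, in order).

0 2 3 3 5 5 6

C = [3/34, 2/17, 9/34, 9/17, 19/34, 27/34, 1]
j=0: u_0=2/105 ∈ [0, 3/34) → index 0
j=1: u_1=17/105 ∈ [2/17, 9/34) → index 2
j=2: u_2=32/105 ∈ [9/34, 9/17) → index 3
j=3: u_3=47/105 ∈ [9/34, 9/17) → index 3
j=4: u_4=62/105 ∈ [19/34, 27/34) → index 5
j=5: u_5=11/15 ∈ [19/34, 27/34) → index 5
j=6: u_6=92/105 ∈ [27/34, 1) → index 6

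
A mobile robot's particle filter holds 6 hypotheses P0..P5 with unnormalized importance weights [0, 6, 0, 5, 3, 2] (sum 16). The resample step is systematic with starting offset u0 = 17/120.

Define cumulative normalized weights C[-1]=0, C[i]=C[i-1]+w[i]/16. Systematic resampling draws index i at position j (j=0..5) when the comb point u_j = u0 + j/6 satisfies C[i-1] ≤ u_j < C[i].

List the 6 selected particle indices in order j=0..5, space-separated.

1 1 3 3 4 5

C = [0, 3/8, 3/8, 11/16, 7/8, 1]
j=0: u_0=17/120 ∈ [0, 3/8) → index 1
j=1: u_1=37/120 ∈ [0, 3/8) → index 1
j=2: u_2=19/40 ∈ [3/8, 11/16) → index 3
j=3: u_3=77/120 ∈ [3/8, 11/16) → index 3
j=4: u_4=97/120 ∈ [11/16, 7/8) → index 4
j=5: u_5=39/40 ∈ [7/8, 1) → index 5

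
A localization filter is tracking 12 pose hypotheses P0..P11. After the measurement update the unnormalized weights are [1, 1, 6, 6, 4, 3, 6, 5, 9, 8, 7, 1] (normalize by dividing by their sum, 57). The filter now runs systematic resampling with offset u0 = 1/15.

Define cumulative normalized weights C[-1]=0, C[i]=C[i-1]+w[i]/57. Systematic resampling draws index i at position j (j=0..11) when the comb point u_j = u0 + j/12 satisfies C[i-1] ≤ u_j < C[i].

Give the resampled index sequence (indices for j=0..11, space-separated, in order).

C = [1/57, 2/57, 8/57, 14/57, 6/19, 7/19, 9/19, 32/57, 41/57, 49/57, 56/57, 1]
j=0: u_0=1/15 ∈ [2/57, 8/57) → index 2
j=1: u_1=3/20 ∈ [8/57, 14/57) → index 3
j=2: u_2=7/30 ∈ [8/57, 14/57) → index 3
j=3: u_3=19/60 ∈ [6/19, 7/19) → index 5
j=4: u_4=2/5 ∈ [7/19, 9/19) → index 6
j=5: u_5=29/60 ∈ [9/19, 32/57) → index 7
j=6: u_6=17/30 ∈ [32/57, 41/57) → index 8
j=7: u_7=13/20 ∈ [32/57, 41/57) → index 8
j=8: u_8=11/15 ∈ [41/57, 49/57) → index 9
j=9: u_9=49/60 ∈ [41/57, 49/57) → index 9
j=10: u_10=9/10 ∈ [49/57, 56/57) → index 10
j=11: u_11=59/60 ∈ [56/57, 1) → index 11

2 3 3 5 6 7 8 8 9 9 10 11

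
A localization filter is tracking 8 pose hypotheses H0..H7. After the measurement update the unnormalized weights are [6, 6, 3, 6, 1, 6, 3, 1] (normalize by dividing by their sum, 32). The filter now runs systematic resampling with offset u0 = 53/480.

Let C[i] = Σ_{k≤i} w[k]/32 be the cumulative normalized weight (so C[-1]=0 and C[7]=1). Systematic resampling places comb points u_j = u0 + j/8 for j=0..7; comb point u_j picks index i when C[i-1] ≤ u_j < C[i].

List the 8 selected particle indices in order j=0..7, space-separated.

0 1 1 3 3 5 5 7

C = [3/16, 3/8, 15/32, 21/32, 11/16, 7/8, 31/32, 1]
j=0: u_0=53/480 ∈ [0, 3/16) → index 0
j=1: u_1=113/480 ∈ [3/16, 3/8) → index 1
j=2: u_2=173/480 ∈ [3/16, 3/8) → index 1
j=3: u_3=233/480 ∈ [15/32, 21/32) → index 3
j=4: u_4=293/480 ∈ [15/32, 21/32) → index 3
j=5: u_5=353/480 ∈ [11/16, 7/8) → index 5
j=6: u_6=413/480 ∈ [11/16, 7/8) → index 5
j=7: u_7=473/480 ∈ [31/32, 1) → index 7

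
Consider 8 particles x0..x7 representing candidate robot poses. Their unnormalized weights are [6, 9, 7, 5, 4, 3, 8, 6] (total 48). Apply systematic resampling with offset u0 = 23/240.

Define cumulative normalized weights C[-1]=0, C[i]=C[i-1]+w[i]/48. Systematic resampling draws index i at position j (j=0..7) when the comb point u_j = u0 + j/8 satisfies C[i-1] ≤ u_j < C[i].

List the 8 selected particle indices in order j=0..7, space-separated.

C = [1/8, 5/16, 11/24, 9/16, 31/48, 17/24, 7/8, 1]
j=0: u_0=23/240 ∈ [0, 1/8) → index 0
j=1: u_1=53/240 ∈ [1/8, 5/16) → index 1
j=2: u_2=83/240 ∈ [5/16, 11/24) → index 2
j=3: u_3=113/240 ∈ [11/24, 9/16) → index 3
j=4: u_4=143/240 ∈ [9/16, 31/48) → index 4
j=5: u_5=173/240 ∈ [17/24, 7/8) → index 6
j=6: u_6=203/240 ∈ [17/24, 7/8) → index 6
j=7: u_7=233/240 ∈ [7/8, 1) → index 7

0 1 2 3 4 6 6 7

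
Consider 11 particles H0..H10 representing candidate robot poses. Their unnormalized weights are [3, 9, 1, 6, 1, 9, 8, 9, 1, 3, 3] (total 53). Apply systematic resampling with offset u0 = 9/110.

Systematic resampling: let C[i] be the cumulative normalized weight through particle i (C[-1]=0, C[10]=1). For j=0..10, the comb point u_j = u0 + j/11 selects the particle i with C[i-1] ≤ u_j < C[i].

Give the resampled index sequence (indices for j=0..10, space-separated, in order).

C = [3/53, 12/53, 13/53, 19/53, 20/53, 29/53, 37/53, 46/53, 47/53, 50/53, 1]
j=0: u_0=9/110 ∈ [3/53, 12/53) → index 1
j=1: u_1=19/110 ∈ [3/53, 12/53) → index 1
j=2: u_2=29/110 ∈ [13/53, 19/53) → index 3
j=3: u_3=39/110 ∈ [13/53, 19/53) → index 3
j=4: u_4=49/110 ∈ [20/53, 29/53) → index 5
j=5: u_5=59/110 ∈ [20/53, 29/53) → index 5
j=6: u_6=69/110 ∈ [29/53, 37/53) → index 6
j=7: u_7=79/110 ∈ [37/53, 46/53) → index 7
j=8: u_8=89/110 ∈ [37/53, 46/53) → index 7
j=9: u_9=9/10 ∈ [47/53, 50/53) → index 9
j=10: u_10=109/110 ∈ [50/53, 1) → index 10

1 1 3 3 5 5 6 7 7 9 10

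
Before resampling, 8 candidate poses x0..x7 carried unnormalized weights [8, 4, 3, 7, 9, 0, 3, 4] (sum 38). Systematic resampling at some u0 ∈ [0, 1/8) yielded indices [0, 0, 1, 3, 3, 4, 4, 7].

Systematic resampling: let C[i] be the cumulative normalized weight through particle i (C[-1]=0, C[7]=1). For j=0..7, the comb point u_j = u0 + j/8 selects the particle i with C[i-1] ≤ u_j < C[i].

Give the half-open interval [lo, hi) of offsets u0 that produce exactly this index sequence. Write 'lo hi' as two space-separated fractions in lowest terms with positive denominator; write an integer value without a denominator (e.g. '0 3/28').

3/152 5/76

C = [4/19, 6/19, 15/38, 11/19, 31/38, 31/38, 17/19, 1]
j=0 picked index 0: u0 ∈ [0, 4/19)
j=1 picked index 0: u0 ∈ [-1/8, 13/152)
j=2 picked index 1: u0 ∈ [-3/76, 5/76)
j=3 picked index 3: u0 ∈ [3/152, 31/152)
j=4 picked index 3: u0 ∈ [-2/19, 3/38)
j=5 picked index 4: u0 ∈ [-7/152, 29/152)
j=6 picked index 4: u0 ∈ [-13/76, 5/76)
j=7 picked index 7: u0 ∈ [3/152, 1/8)
intersection: [3/152, 5/76)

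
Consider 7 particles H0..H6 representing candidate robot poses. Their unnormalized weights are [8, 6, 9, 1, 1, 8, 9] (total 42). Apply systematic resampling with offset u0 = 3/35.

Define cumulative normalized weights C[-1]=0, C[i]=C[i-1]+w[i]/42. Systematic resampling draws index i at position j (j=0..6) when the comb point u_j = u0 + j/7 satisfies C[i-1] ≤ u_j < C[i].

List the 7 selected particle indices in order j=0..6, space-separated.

C = [4/21, 1/3, 23/42, 4/7, 25/42, 11/14, 1]
j=0: u_0=3/35 ∈ [0, 4/21) → index 0
j=1: u_1=8/35 ∈ [4/21, 1/3) → index 1
j=2: u_2=13/35 ∈ [1/3, 23/42) → index 2
j=3: u_3=18/35 ∈ [1/3, 23/42) → index 2
j=4: u_4=23/35 ∈ [25/42, 11/14) → index 5
j=5: u_5=4/5 ∈ [11/14, 1) → index 6
j=6: u_6=33/35 ∈ [11/14, 1) → index 6

0 1 2 2 5 6 6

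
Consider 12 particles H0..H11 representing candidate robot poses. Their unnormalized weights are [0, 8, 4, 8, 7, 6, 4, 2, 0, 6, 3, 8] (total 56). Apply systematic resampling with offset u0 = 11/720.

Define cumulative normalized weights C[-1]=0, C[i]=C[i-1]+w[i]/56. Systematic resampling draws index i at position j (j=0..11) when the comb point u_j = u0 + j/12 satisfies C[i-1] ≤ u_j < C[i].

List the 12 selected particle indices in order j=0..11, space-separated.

1 1 2 3 3 4 5 6 7 9 10 11

C = [0, 1/7, 3/14, 5/14, 27/56, 33/56, 37/56, 39/56, 39/56, 45/56, 6/7, 1]
j=0: u_0=11/720 ∈ [0, 1/7) → index 1
j=1: u_1=71/720 ∈ [0, 1/7) → index 1
j=2: u_2=131/720 ∈ [1/7, 3/14) → index 2
j=3: u_3=191/720 ∈ [3/14, 5/14) → index 3
j=4: u_4=251/720 ∈ [3/14, 5/14) → index 3
j=5: u_5=311/720 ∈ [5/14, 27/56) → index 4
j=6: u_6=371/720 ∈ [27/56, 33/56) → index 5
j=7: u_7=431/720 ∈ [33/56, 37/56) → index 6
j=8: u_8=491/720 ∈ [37/56, 39/56) → index 7
j=9: u_9=551/720 ∈ [39/56, 45/56) → index 9
j=10: u_10=611/720 ∈ [45/56, 6/7) → index 10
j=11: u_11=671/720 ∈ [6/7, 1) → index 11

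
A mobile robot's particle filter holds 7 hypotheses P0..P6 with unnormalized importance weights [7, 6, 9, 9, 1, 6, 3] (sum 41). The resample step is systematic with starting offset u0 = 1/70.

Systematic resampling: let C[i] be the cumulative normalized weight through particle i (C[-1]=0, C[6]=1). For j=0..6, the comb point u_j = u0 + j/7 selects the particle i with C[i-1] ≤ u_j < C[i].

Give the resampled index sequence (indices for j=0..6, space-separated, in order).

0 0 1 2 3 3 5

C = [7/41, 13/41, 22/41, 31/41, 32/41, 38/41, 1]
j=0: u_0=1/70 ∈ [0, 7/41) → index 0
j=1: u_1=11/70 ∈ [0, 7/41) → index 0
j=2: u_2=3/10 ∈ [7/41, 13/41) → index 1
j=3: u_3=31/70 ∈ [13/41, 22/41) → index 2
j=4: u_4=41/70 ∈ [22/41, 31/41) → index 3
j=5: u_5=51/70 ∈ [22/41, 31/41) → index 3
j=6: u_6=61/70 ∈ [32/41, 38/41) → index 5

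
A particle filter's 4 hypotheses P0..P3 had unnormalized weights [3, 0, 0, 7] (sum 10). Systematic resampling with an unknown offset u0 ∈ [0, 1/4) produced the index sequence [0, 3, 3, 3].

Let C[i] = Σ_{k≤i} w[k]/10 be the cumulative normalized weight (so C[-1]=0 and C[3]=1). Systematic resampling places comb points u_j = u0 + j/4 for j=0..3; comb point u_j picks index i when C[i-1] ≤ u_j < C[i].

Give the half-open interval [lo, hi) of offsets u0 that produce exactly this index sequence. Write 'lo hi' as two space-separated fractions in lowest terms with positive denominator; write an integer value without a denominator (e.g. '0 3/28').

1/20 1/4

C = [3/10, 3/10, 3/10, 1]
j=0 picked index 0: u0 ∈ [0, 3/10)
j=1 picked index 3: u0 ∈ [1/20, 3/4)
j=2 picked index 3: u0 ∈ [-1/5, 1/2)
j=3 picked index 3: u0 ∈ [-9/20, 1/4)
intersection: [1/20, 1/4)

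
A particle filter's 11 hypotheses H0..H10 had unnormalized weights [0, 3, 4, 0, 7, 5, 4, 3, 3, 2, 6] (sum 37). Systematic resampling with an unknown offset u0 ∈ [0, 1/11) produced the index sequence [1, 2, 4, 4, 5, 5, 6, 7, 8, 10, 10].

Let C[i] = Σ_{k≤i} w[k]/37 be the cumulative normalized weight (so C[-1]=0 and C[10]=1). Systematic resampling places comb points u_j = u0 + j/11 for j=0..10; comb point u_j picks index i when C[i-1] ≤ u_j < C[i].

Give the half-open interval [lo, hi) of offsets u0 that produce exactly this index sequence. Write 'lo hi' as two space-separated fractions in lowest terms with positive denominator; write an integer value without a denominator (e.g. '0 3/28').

8/407 23/407

C = [0, 3/37, 7/37, 7/37, 14/37, 19/37, 23/37, 26/37, 29/37, 31/37, 1]
j=0 picked index 1: u0 ∈ [0, 3/37)
j=1 picked index 2: u0 ∈ [-4/407, 40/407)
j=2 picked index 4: u0 ∈ [3/407, 80/407)
j=3 picked index 4: u0 ∈ [-34/407, 43/407)
j=4 picked index 5: u0 ∈ [6/407, 61/407)
j=5 picked index 5: u0 ∈ [-31/407, 24/407)
j=6 picked index 6: u0 ∈ [-13/407, 31/407)
j=7 picked index 7: u0 ∈ [-6/407, 27/407)
j=8 picked index 8: u0 ∈ [-10/407, 23/407)
j=9 picked index 10: u0 ∈ [8/407, 2/11)
j=10 picked index 10: u0 ∈ [-29/407, 1/11)
intersection: [8/407, 23/407)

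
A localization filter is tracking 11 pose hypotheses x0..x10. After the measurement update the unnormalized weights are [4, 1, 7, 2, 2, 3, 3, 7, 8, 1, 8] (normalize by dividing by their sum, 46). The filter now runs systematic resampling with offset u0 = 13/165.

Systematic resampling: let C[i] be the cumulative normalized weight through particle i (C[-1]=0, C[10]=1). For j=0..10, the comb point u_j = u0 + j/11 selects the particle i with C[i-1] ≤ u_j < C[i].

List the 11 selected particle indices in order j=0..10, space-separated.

C = [2/23, 5/46, 6/23, 7/23, 8/23, 19/46, 11/23, 29/46, 37/46, 19/23, 1]
j=0: u_0=13/165 ∈ [0, 2/23) → index 0
j=1: u_1=28/165 ∈ [5/46, 6/23) → index 2
j=2: u_2=43/165 ∈ [5/46, 6/23) → index 2
j=3: u_3=58/165 ∈ [8/23, 19/46) → index 5
j=4: u_4=73/165 ∈ [19/46, 11/23) → index 6
j=5: u_5=8/15 ∈ [11/23, 29/46) → index 7
j=6: u_6=103/165 ∈ [11/23, 29/46) → index 7
j=7: u_7=118/165 ∈ [29/46, 37/46) → index 8
j=8: u_8=133/165 ∈ [37/46, 19/23) → index 9
j=9: u_9=148/165 ∈ [19/23, 1) → index 10
j=10: u_10=163/165 ∈ [19/23, 1) → index 10

0 2 2 5 6 7 7 8 9 10 10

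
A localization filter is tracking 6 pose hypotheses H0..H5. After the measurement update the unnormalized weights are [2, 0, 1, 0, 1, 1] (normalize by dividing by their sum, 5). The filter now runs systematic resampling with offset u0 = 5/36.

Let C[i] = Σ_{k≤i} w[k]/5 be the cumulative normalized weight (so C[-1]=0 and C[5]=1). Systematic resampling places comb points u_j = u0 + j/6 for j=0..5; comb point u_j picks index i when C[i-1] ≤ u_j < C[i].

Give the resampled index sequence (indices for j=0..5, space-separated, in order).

C = [2/5, 2/5, 3/5, 3/5, 4/5, 1]
j=0: u_0=5/36 ∈ [0, 2/5) → index 0
j=1: u_1=11/36 ∈ [0, 2/5) → index 0
j=2: u_2=17/36 ∈ [2/5, 3/5) → index 2
j=3: u_3=23/36 ∈ [3/5, 4/5) → index 4
j=4: u_4=29/36 ∈ [4/5, 1) → index 5
j=5: u_5=35/36 ∈ [4/5, 1) → index 5

0 0 2 4 5 5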